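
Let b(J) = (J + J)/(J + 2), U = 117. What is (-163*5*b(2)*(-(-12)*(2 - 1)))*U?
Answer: -1144260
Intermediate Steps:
b(J) = 2*J/(2 + J) (b(J) = (2*J)/(2 + J) = 2*J/(2 + J))
(-163*5*b(2)*(-(-12)*(2 - 1)))*U = -163*5*(2*2/(2 + 2))*(-(-12)*(2 - 1))*117 = -163*5*(2*2/4)*(-(-12))*117 = -163*5*(2*2*(¼))*(-4*(-3))*117 = -163*5*1*12*117 = -815*12*117 = -163*60*117 = -9780*117 = -1144260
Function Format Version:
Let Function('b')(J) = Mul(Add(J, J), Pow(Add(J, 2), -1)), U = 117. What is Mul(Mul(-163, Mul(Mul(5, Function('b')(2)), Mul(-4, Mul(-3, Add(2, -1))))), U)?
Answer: -1144260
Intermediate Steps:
Function('b')(J) = Mul(2, J, Pow(Add(2, J), -1)) (Function('b')(J) = Mul(Mul(2, J), Pow(Add(2, J), -1)) = Mul(2, J, Pow(Add(2, J), -1)))
Mul(Mul(-163, Mul(Mul(5, Function('b')(2)), Mul(-4, Mul(-3, Add(2, -1))))), U) = Mul(Mul(-163, Mul(Mul(5, Mul(2, 2, Pow(Add(2, 2), -1))), Mul(-4, Mul(-3, Add(2, -1))))), 117) = Mul(Mul(-163, Mul(Mul(5, Mul(2, 2, Pow(4, -1))), Mul(-4, Mul(-3, 1)))), 117) = Mul(Mul(-163, Mul(Mul(5, Mul(2, 2, Rational(1, 4))), Mul(-4, -3))), 117) = Mul(Mul(-163, Mul(Mul(5, 1), 12)), 117) = Mul(Mul(-163, Mul(5, 12)), 117) = Mul(Mul(-163, 60), 117) = Mul(-9780, 117) = -1144260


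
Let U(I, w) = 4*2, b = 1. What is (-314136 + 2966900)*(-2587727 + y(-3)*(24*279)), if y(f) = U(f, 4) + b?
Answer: -6704762857732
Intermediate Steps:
U(I, w) = 8
y(f) = 9 (y(f) = 8 + 1 = 9)
(-314136 + 2966900)*(-2587727 + y(-3)*(24*279)) = (-314136 + 2966900)*(-2587727 + 9*(24*279)) = 2652764*(-2587727 + 9*6696) = 2652764*(-2587727 + 60264) = 2652764*(-2527463) = -6704762857732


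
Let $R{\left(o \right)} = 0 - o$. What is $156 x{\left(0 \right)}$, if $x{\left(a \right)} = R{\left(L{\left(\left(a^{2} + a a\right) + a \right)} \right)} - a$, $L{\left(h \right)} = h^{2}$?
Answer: $0$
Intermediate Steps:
$R{\left(o \right)} = - o$
$x{\left(a \right)} = - a - \left(a + 2 a^{2}\right)^{2}$ ($x{\left(a \right)} = - \left(\left(a^{2} + a a\right) + a\right)^{2} - a = - \left(\left(a^{2} + a^{2}\right) + a\right)^{2} - a = - \left(2 a^{2} + a\right)^{2} - a = - \left(a + 2 a^{2}\right)^{2} - a = - a - \left(a + 2 a^{2}\right)^{2}$)
$156 x{\left(0 \right)} = 156 \cdot 0 \left(-1 - 0 \left(1 + 2 \cdot 0\right)^{2}\right) = 156 \cdot 0 \left(-1 - 0 \left(1 + 0\right)^{2}\right) = 156 \cdot 0 \left(-1 - 0 \cdot 1^{2}\right) = 156 \cdot 0 \left(-1 - 0 \cdot 1\right) = 156 \cdot 0 \left(-1 + 0\right) = 156 \cdot 0 \left(-1\right) = 156 \cdot 0 = 0$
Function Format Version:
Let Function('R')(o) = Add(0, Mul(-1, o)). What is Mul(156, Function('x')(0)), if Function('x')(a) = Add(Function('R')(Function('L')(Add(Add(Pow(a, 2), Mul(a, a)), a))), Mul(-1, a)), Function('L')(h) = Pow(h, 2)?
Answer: 0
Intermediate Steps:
Function('R')(o) = Mul(-1, o)
Function('x')(a) = Add(Mul(-1, a), Mul(-1, Pow(Add(a, Mul(2, Pow(a, 2))), 2))) (Function('x')(a) = Add(Mul(-1, Pow(Add(Add(Pow(a, 2), Mul(a, a)), a), 2)), Mul(-1, a)) = Add(Mul(-1, Pow(Add(Add(Pow(a, 2), Pow(a, 2)), a), 2)), Mul(-1, a)) = Add(Mul(-1, Pow(Add(Mul(2, Pow(a, 2)), a), 2)), Mul(-1, a)) = Add(Mul(-1, Pow(Add(a, Mul(2, Pow(a, 2))), 2)), Mul(-1, a)) = Add(Mul(-1, a), Mul(-1, Pow(Add(a, Mul(2, Pow(a, 2))), 2))))
Mul(156, Function('x')(0)) = Mul(156, Mul(0, Add(-1, Mul(-1, 0, Pow(Add(1, Mul(2, 0)), 2))))) = Mul(156, Mul(0, Add(-1, Mul(-1, 0, Pow(Add(1, 0), 2))))) = Mul(156, Mul(0, Add(-1, Mul(-1, 0, Pow(1, 2))))) = Mul(156, Mul(0, Add(-1, Mul(-1, 0, 1)))) = Mul(156, Mul(0, Add(-1, 0))) = Mul(156, Mul(0, -1)) = Mul(156, 0) = 0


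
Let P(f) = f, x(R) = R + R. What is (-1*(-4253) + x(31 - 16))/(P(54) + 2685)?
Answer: 4283/2739 ≈ 1.5637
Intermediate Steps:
x(R) = 2*R
(-1*(-4253) + x(31 - 16))/(P(54) + 2685) = (-1*(-4253) + 2*(31 - 16))/(54 + 2685) = (4253 + 2*15)/2739 = (4253 + 30)*(1/2739) = 4283*(1/2739) = 4283/2739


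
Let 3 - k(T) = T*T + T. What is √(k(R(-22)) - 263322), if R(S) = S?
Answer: 3*I*√29309 ≈ 513.6*I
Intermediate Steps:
k(T) = 3 - T - T² (k(T) = 3 - (T*T + T) = 3 - (T² + T) = 3 - (T + T²) = 3 + (-T - T²) = 3 - T - T²)
√(k(R(-22)) - 263322) = √((3 - 1*(-22) - 1*(-22)²) - 263322) = √((3 + 22 - 1*484) - 263322) = √((3 + 22 - 484) - 263322) = √(-459 - 263322) = √(-263781) = 3*I*√29309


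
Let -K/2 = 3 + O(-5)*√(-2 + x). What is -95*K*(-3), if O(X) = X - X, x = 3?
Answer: -1710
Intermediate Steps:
O(X) = 0
K = -6 (K = -2*(3 + 0*√(-2 + 3)) = -2*(3 + 0*√1) = -2*(3 + 0*1) = -2*(3 + 0) = -2*3 = -6)
-95*K*(-3) = -(-570)*(-3) = -95*18 = -1710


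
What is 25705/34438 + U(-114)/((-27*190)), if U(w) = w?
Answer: 1191163/1549710 ≈ 0.76864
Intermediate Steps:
25705/34438 + U(-114)/((-27*190)) = 25705/34438 - 114/((-27*190)) = 25705*(1/34438) - 114/(-5130) = 25705/34438 - 114*(-1/5130) = 25705/34438 + 1/45 = 1191163/1549710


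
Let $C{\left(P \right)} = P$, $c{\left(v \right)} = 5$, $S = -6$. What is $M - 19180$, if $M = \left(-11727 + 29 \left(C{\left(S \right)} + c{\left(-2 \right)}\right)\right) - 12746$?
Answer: $-43682$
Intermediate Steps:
$M = -24502$ ($M = \left(-11727 + 29 \left(-6 + 5\right)\right) - 12746 = \left(-11727 + 29 \left(-1\right)\right) - 12746 = \left(-11727 - 29\right) - 12746 = -11756 - 12746 = -24502$)
$M - 19180 = -24502 - 19180 = -43682$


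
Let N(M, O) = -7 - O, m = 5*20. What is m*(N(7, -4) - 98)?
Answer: -10100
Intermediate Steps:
m = 100
m*(N(7, -4) - 98) = 100*((-7 - 1*(-4)) - 98) = 100*((-7 + 4) - 98) = 100*(-3 - 98) = 100*(-101) = -10100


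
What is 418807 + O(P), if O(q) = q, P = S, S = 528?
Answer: 419335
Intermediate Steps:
P = 528
418807 + O(P) = 418807 + 528 = 419335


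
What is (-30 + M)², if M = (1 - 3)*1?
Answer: 1024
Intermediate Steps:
M = -2 (M = -2*1 = -2)
(-30 + M)² = (-30 - 2)² = (-32)² = 1024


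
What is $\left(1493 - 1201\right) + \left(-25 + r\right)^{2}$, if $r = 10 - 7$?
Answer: $776$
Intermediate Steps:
$r = 3$ ($r = 10 - 7 = 3$)
$\left(1493 - 1201\right) + \left(-25 + r\right)^{2} = \left(1493 - 1201\right) + \left(-25 + 3\right)^{2} = 292 + \left(-22\right)^{2} = 292 + 484 = 776$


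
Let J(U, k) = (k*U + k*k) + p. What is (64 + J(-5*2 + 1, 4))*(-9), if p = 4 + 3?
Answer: -459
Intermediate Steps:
p = 7
J(U, k) = 7 + k**2 + U*k (J(U, k) = (k*U + k*k) + 7 = (U*k + k**2) + 7 = (k**2 + U*k) + 7 = 7 + k**2 + U*k)
(64 + J(-5*2 + 1, 4))*(-9) = (64 + (7 + 4**2 + (-5*2 + 1)*4))*(-9) = (64 + (7 + 16 + (-10 + 1)*4))*(-9) = (64 + (7 + 16 - 9*4))*(-9) = (64 + (7 + 16 - 36))*(-9) = (64 - 13)*(-9) = 51*(-9) = -459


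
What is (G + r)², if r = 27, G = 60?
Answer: 7569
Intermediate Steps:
(G + r)² = (60 + 27)² = 87² = 7569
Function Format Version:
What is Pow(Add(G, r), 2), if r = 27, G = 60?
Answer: 7569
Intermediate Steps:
Pow(Add(G, r), 2) = Pow(Add(60, 27), 2) = Pow(87, 2) = 7569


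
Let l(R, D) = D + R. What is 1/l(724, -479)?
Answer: 1/245 ≈ 0.0040816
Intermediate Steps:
1/l(724, -479) = 1/(-479 + 724) = 1/245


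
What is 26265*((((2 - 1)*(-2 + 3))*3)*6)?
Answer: 472770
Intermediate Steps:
26265*((((2 - 1)*(-2 + 3))*3)*6) = 26265*(((1*1)*3)*6) = 26265*((1*3)*6) = 26265*(3*6) = 26265*18 = 472770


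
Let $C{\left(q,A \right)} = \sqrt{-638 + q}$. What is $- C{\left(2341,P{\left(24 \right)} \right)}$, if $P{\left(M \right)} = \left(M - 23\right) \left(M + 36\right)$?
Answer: $- \sqrt{1703} \approx -41.267$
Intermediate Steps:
$P{\left(M \right)} = \left(-23 + M\right) \left(36 + M\right)$
$- C{\left(2341,P{\left(24 \right)} \right)} = - \sqrt{-638 + 2341} = - \sqrt{1703}$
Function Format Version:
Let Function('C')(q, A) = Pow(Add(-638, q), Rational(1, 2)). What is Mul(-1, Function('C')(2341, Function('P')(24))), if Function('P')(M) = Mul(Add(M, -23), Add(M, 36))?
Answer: Mul(-1, Pow(1703, Rational(1, 2))) ≈ -41.267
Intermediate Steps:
Function('P')(M) = Mul(Add(-23, M), Add(36, M))
Mul(-1, Function('C')(2341, Function('P')(24))) = Mul(-1, Pow(Add(-638, 2341), Rational(1, 2))) = Mul(-1, Pow(1703, Rational(1, 2)))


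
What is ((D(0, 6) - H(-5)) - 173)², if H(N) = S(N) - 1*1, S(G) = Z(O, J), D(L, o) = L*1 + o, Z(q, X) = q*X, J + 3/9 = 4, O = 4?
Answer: 293764/9 ≈ 32640.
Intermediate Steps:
J = 11/3 (J = -⅓ + 4 = 11/3 ≈ 3.6667)
Z(q, X) = X*q
D(L, o) = L + o
S(G) = 44/3 (S(G) = (11/3)*4 = 44/3)
H(N) = 41/3 (H(N) = 44/3 - 1*1 = 44/3 - 1 = 41/3)
((D(0, 6) - H(-5)) - 173)² = (((0 + 6) - 1*41/3) - 173)² = ((6 - 41/3) - 173)² = (-23/3 - 173)² = (-542/3)² = 293764/9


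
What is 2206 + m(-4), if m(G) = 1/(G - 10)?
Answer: 30883/14 ≈ 2205.9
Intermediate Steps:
m(G) = 1/(-10 + G)
2206 + m(-4) = 2206 + 1/(-10 - 4) = 2206 + 1/(-14) = 2206 - 1/14 = 30883/14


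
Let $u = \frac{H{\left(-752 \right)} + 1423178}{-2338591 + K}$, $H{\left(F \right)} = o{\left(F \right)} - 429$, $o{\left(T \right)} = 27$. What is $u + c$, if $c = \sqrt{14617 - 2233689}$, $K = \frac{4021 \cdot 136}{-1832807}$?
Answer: $- \frac{84118510072}{138264080703} + 8 i \sqrt{34673} \approx -0.60839 + 1489.7 i$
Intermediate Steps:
$H{\left(F \right)} = -402$ ($H{\left(F \right)} = 27 - 429 = -402$)
$K = - \frac{546856}{1832807}$ ($K = 546856 \left(- \frac{1}{1832807}\right) = - \frac{546856}{1832807} \approx -0.29837$)
$c = 8 i \sqrt{34673}$ ($c = \sqrt{-2219072} = 8 i \sqrt{34673} \approx 1489.7 i$)
$u = - \frac{84118510072}{138264080703}$ ($u = \frac{-402 + 1423178}{-2338591 - \frac{546856}{1832807}} = \frac{1422776}{- \frac{4286186501793}{1832807}} = 1422776 \left(- \frac{1832807}{4286186501793}\right) = - \frac{84118510072}{138264080703} \approx -0.60839$)
$u + c = - \frac{84118510072}{138264080703} + 8 i \sqrt{34673}$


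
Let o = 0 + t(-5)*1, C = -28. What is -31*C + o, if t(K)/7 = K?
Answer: 833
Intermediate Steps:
t(K) = 7*K
o = -35 (o = 0 + (7*(-5))*1 = 0 - 35*1 = 0 - 35 = -35)
-31*C + o = -31*(-28) - 35 = 868 - 35 = 833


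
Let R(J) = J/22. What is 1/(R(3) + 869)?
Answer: 22/19121 ≈ 0.0011506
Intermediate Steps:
R(J) = J/22 (R(J) = J*(1/22) = J/22)
1/(R(3) + 869) = 1/((1/22)*3 + 869) = 1/(3/22 + 869) = 1/(19121/22) = 22/19121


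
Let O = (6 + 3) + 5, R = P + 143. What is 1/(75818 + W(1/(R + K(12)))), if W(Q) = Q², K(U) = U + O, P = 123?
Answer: 85264/6464545953 ≈ 1.3189e-5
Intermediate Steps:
R = 266 (R = 123 + 143 = 266)
O = 14 (O = 9 + 5 = 14)
K(U) = 14 + U (K(U) = U + 14 = 14 + U)
1/(75818 + W(1/(R + K(12)))) = 1/(75818 + (1/(266 + (14 + 12)))²) = 1/(75818 + (1/(266 + 26))²) = 1/(75818 + (1/292)²) = 1/(75818 + 1/85264) = 1/(6464545953/85264) = 85264/6464545953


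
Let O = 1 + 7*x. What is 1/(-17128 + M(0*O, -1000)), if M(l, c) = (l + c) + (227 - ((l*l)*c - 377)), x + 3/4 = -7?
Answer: -1/17524 ≈ -5.7065e-5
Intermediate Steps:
x = -31/4 (x = -¾ - 7 = -31/4 ≈ -7.7500)
O = -213/4 (O = 1 + 7*(-31/4) = 1 - 217/4 = -213/4 ≈ -53.250)
M(l, c) = 604 + c + l - c*l² (M(l, c) = (c + l) + (227 - (l²*c - 377)) = (c + l) + (227 - (c*l² - 377)) = (c + l) + (227 - (-377 + c*l²)) = (c + l) + (227 + (377 - c*l²)) = (c + l) + (604 - c*l²) = 604 + c + l - c*l²)
1/(-17128 + M(0*O, -1000)) = 1/(-17128 + (604 - 1000 + 0*(-213/4) - 1*(-1000)*(0*(-213/4))²)) = 1/(-17128 + (604 - 1000 + 0 - 1*(-1000)*0²)) = 1/(-17128 + (604 - 1000 + 0 - 1*(-1000)*0)) = 1/(-17128 + (604 - 1000 + 0 + 0)) = 1/(-17128 - 396) = 1/(-17524) = -1/17524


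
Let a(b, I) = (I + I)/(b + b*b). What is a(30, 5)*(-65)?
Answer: -65/93 ≈ -0.69893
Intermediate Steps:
a(b, I) = 2*I/(b + b²) (a(b, I) = (2*I)/(b + b²) = 2*I/(b + b²))
a(30, 5)*(-65) = (2*5/(30*(1 + 30)))*(-65) = (2*5*(1/30)/31)*(-65) = (2*5*(1/30)*(1/31))*(-65) = (1/93)*(-65) = -65/93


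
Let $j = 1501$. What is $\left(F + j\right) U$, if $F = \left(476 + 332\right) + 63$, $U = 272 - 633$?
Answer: $-856292$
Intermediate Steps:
$U = -361$ ($U = 272 - 633 = -361$)
$F = 871$ ($F = 808 + 63 = 871$)
$\left(F + j\right) U = \left(871 + 1501\right) \left(-361\right) = 2372 \left(-361\right) = -856292$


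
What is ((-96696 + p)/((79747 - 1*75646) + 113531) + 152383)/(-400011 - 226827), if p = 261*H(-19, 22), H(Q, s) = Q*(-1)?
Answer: -17925025319/73736207616 ≈ -0.24310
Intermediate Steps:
H(Q, s) = -Q
p = 4959 (p = 261*(-1*(-19)) = 261*19 = 4959)
((-96696 + p)/((79747 - 1*75646) + 113531) + 152383)/(-400011 - 226827) = ((-96696 + 4959)/((79747 - 1*75646) + 113531) + 152383)/(-400011 - 226827) = (-91737/((79747 - 75646) + 113531) + 152383)/(-626838) = (-91737/(4101 + 113531) + 152383)*(-1/626838) = (-91737/117632 + 152383)*(-1/626838) = (17925025319/117632)*(-1/626838) = -17925025319/73736207616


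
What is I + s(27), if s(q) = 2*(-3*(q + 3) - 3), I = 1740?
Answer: 1554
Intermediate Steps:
s(q) = -24 - 6*q (s(q) = 2*(-3*(3 + q) - 3) = 2*((-9 - 3*q) - 3) = 2*(-12 - 3*q) = -24 - 6*q)
I + s(27) = 1740 + (-24 - 6*27) = 1740 + (-24 - 162) = 1740 - 186 = 1554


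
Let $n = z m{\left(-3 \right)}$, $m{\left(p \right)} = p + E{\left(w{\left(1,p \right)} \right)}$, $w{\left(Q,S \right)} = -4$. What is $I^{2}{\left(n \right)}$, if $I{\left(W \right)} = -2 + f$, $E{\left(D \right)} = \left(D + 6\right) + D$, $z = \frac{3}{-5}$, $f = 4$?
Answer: $4$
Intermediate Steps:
$z = - \frac{3}{5}$ ($z = 3 \left(- \frac{1}{5}\right) = - \frac{3}{5} \approx -0.6$)
$E{\left(D \right)} = 6 + 2 D$ ($E{\left(D \right)} = \left(6 + D\right) + D = 6 + 2 D$)
$m{\left(p \right)} = -2 + p$ ($m{\left(p \right)} = p + \left(6 + 2 \left(-4\right)\right) = p + \left(6 - 8\right) = p - 2 = -2 + p$)
$n = 3$ ($n = - \frac{3 \left(-2 - 3\right)}{5} = \left(- \frac{3}{5}\right) \left(-5\right) = 3$)
$I{\left(W \right)} = 2$ ($I{\left(W \right)} = -2 + 4 = 2$)
$I^{2}{\left(n \right)} = 2^{2} = 4$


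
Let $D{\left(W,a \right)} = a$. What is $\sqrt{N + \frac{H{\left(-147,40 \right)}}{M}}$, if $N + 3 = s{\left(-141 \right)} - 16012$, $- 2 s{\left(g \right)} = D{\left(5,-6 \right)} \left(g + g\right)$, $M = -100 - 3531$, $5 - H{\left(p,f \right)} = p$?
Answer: $\frac{i \sqrt{222298690533}}{3631} \approx 129.85 i$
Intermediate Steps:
$H{\left(p,f \right)} = 5 - p$
$M = -3631$ ($M = -100 - 3531 = -3631$)
$s{\left(g \right)} = 6 g$ ($s{\left(g \right)} = - \frac{\left(-6\right) \left(g + g\right)}{2} = - \frac{\left(-6\right) 2 g}{2} = - \frac{\left(-12\right) g}{2} = 6 g$)
$N = -16861$ ($N = -3 + \left(6 \left(-141\right) - 16012\right) = -3 - 16858 = -16861$)
$\sqrt{N + \frac{H{\left(-147,40 \right)}}{M}} = \sqrt{-16861 + \frac{5 - -147}{-3631}} = \sqrt{-16861 + \left(5 + 147\right) \left(- \frac{1}{3631}\right)} = \sqrt{-16861 + 152 \left(- \frac{1}{3631}\right)} = \sqrt{-16861 - \frac{152}{3631}} = \sqrt{- \frac{61222443}{3631}} = \frac{i \sqrt{222298690533}}{3631}$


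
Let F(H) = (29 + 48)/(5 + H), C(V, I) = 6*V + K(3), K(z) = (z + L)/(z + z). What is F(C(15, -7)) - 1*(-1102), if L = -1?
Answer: 28673/26 ≈ 1102.8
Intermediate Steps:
K(z) = (-1 + z)/(2*z) (K(z) = (z - 1)/(z + z) = (-1 + z)/((2*z)) = (-1 + z)*(1/(2*z)) = (-1 + z)/(2*z))
C(V, I) = ⅓ + 6*V (C(V, I) = 6*V + (½)*(-1 + 3)/3 = 6*V + (½)*(⅓)*2 = 6*V + ⅓ = ⅓ + 6*V)
F(H) = 77/(5 + H)
F(C(15, -7)) - 1*(-1102) = 77/(5 + (⅓ + 6*15)) - 1*(-1102) = 77/(5 + (⅓ + 90)) + 1102 = 77/(5 + 271/3) + 1102 = 77/(286/3) + 1102 = 77*(3/286) + 1102 = 21/26 + 1102 = 28673/26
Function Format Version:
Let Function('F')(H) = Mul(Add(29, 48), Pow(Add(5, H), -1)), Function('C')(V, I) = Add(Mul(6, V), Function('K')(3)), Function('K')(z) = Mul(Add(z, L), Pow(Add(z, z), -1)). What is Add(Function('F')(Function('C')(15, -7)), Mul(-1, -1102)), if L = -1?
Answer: Rational(28673, 26) ≈ 1102.8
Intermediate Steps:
Function('K')(z) = Mul(Rational(1, 2), Pow(z, -1), Add(-1, z)) (Function('K')(z) = Mul(Add(z, -1), Pow(Add(z, z), -1)) = Mul(Add(-1, z), Pow(Mul(2, z), -1)) = Mul(Add(-1, z), Mul(Rational(1, 2), Pow(z, -1))) = Mul(Rational(1, 2), Pow(z, -1), Add(-1, z)))
Function('C')(V, I) = Add(Rational(1, 3), Mul(6, V)) (Function('C')(V, I) = Add(Mul(6, V), Mul(Rational(1, 2), Pow(3, -1), Add(-1, 3))) = Add(Mul(6, V), Mul(Rational(1, 2), Rational(1, 3), 2)) = Add(Mul(6, V), Rational(1, 3)) = Add(Rational(1, 3), Mul(6, V)))
Function('F')(H) = Mul(77, Pow(Add(5, H), -1))
Add(Function('F')(Function('C')(15, -7)), Mul(-1, -1102)) = Add(Mul(77, Pow(Add(5, Add(Rational(1, 3), Mul(6, 15))), -1)), Mul(-1, -1102)) = Add(Mul(77, Pow(Add(5, Add(Rational(1, 3), 90)), -1)), 1102) = Add(Mul(77, Pow(Add(5, Rational(271, 3)), -1)), 1102) = Add(Mul(77, Pow(Rational(286, 3), -1)), 1102) = Add(Mul(77, Rational(3, 286)), 1102) = Add(Rational(21, 26), 1102) = Rational(28673, 26)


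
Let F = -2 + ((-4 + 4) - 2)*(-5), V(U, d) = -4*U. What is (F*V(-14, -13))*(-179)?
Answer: -80192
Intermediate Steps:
F = 8 (F = -2 + (0 - 2)*(-5) = -2 - 2*(-5) = -2 + 10 = 8)
(F*V(-14, -13))*(-179) = (8*(-4*(-14)))*(-179) = (8*56)*(-179) = 448*(-179) = -80192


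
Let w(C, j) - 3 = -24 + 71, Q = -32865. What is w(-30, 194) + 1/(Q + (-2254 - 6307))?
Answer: 2071299/41426 ≈ 50.000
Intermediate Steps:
w(C, j) = 50 (w(C, j) = 3 + (-24 + 71) = 3 + 47 = 50)
w(-30, 194) + 1/(Q + (-2254 - 6307)) = 50 + 1/(-32865 + (-2254 - 6307)) = 50 + 1/(-32865 - 8561) = 50 + 1/(-41426) = 50 - 1/41426 = 2071299/41426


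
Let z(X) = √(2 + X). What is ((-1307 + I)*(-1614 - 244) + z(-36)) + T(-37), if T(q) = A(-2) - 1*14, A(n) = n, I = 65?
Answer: 2307620 + I*√34 ≈ 2.3076e+6 + 5.831*I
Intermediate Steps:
T(q) = -16 (T(q) = -2 - 1*14 = -2 - 14 = -16)
((-1307 + I)*(-1614 - 244) + z(-36)) + T(-37) = ((-1307 + 65)*(-1614 - 244) + √(2 - 36)) - 16 = (-1242*(-1858) + √(-34)) - 16 = (2307636 + I*√34) - 16 = 2307620 + I*√34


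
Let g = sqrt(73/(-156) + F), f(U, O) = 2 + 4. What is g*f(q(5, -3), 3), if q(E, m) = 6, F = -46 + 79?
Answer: 5*sqrt(7917)/13 ≈ 34.222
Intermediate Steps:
F = 33
f(U, O) = 6
g = 5*sqrt(7917)/78 (g = sqrt(73/(-156) + 33) = sqrt(73*(-1/156) + 33) = sqrt(-73/156 + 33) = sqrt(5075/156) = 5*sqrt(7917)/78 ≈ 5.7037)
g*f(q(5, -3), 3) = (5*sqrt(7917)/78)*6 = 5*sqrt(7917)/13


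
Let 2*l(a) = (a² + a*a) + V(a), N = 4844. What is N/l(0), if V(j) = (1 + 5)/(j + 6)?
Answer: 9688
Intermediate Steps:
V(j) = 6/(6 + j)
l(a) = a² + 3/(6 + a) (l(a) = ((a² + a*a) + 6/(6 + a))/2 = ((a² + a²) + 6/(6 + a))/2 = (2*a² + 6/(6 + a))/2 = a² + 3/(6 + a))
N/l(0) = 4844/(((3 + 0²*(6 + 0))/(6 + 0))) = 4844/(((3 + 0*6)/6)) = 4844/(((3 + 0)/6)) = 4844/(((⅙)*3)) = 4844/(½) = 4844*2 = 9688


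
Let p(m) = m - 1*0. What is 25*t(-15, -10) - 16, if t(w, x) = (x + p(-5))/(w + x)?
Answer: -1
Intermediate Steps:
p(m) = m (p(m) = m + 0 = m)
t(w, x) = (-5 + x)/(w + x) (t(w, x) = (x - 5)/(w + x) = (-5 + x)/(w + x))
25*t(-15, -10) - 16 = 25*((-5 - 10)/(-15 - 10)) - 16 = 25*(-15/(-25)) - 16 = 25*(-1/25*(-15)) - 16 = 25*(⅗) - 16 = 15 - 16 = -1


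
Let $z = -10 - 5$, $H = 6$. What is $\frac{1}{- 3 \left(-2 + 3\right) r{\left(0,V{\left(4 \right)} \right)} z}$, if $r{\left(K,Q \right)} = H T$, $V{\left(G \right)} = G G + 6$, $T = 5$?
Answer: $\frac{1}{1350} \approx 0.00074074$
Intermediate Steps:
$V{\left(G \right)} = 6 + G^{2}$ ($V{\left(G \right)} = G^{2} + 6 = 6 + G^{2}$)
$z = -15$
$r{\left(K,Q \right)} = 30$ ($r{\left(K,Q \right)} = 6 \cdot 5 = 30$)
$\frac{1}{- 3 \left(-2 + 3\right) r{\left(0,V{\left(4 \right)} \right)} z} = \frac{1}{- 3 \left(-2 + 3\right) 30 \left(-15\right)} = \frac{1}{\left(-3\right) 1 \cdot 30 \left(-15\right)} = \frac{1}{\left(-3\right) 30 \left(-15\right)} = \frac{1}{\left(-90\right) \left(-15\right)} = \frac{1}{1350}$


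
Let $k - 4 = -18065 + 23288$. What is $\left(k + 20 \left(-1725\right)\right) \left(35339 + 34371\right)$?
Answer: $-2040620830$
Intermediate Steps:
$k = 5227$ ($k = 4 + \left(-18065 + 23288\right) = 4 + 5223 = 5227$)
$\left(k + 20 \left(-1725\right)\right) \left(35339 + 34371\right) = \left(5227 + 20 \left(-1725\right)\right) \left(35339 + 34371\right) = \left(5227 - 34500\right) 69710 = \left(-29273\right) 69710 = -2040620830$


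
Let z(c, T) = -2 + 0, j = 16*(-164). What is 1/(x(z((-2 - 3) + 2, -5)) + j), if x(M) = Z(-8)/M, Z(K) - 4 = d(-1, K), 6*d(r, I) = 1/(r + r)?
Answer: -24/63023 ≈ -0.00038081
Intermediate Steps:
d(r, I) = 1/(12*r) (d(r, I) = 1/(6*(r + r)) = 1/(6*((2*r))) = (1/(2*r))/6 = 1/(12*r))
Z(K) = 47/12 (Z(K) = 4 + (1/12)/(-1) = 4 + (1/12)*(-1) = 4 - 1/12 = 47/12)
j = -2624
z(c, T) = -2
x(M) = 47/(12*M)
1/(x(z((-2 - 3) + 2, -5)) + j) = 1/((47/12)/(-2) - 2624) = 1/((47/12)*(-1/2) - 2624) = 1/(-47/24 - 2624) = 1/(-63023/24) = -24/63023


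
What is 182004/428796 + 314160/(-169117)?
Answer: -8660881741/6043057761 ≈ -1.4332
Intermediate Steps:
182004/428796 + 314160/(-169117) = 182004*(1/428796) + 314160*(-1/169117) = 15167/35733 - 314160/169117 = -8660881741/6043057761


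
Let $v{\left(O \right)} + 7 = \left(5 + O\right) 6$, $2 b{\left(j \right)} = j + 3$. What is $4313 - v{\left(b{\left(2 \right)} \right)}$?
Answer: $4275$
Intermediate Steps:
$b{\left(j \right)} = \frac{3}{2} + \frac{j}{2}$ ($b{\left(j \right)} = \frac{j + 3}{2} = \frac{3 + j}{2} = \frac{3}{2} + \frac{j}{2}$)
$v{\left(O \right)} = 23 + 6 O$ ($v{\left(O \right)} = -7 + \left(5 + O\right) 6 = -7 + \left(30 + 6 O\right) = 23 + 6 O$)
$4313 - v{\left(b{\left(2 \right)} \right)} = 4313 - \left(23 + 6 \left(\frac{3}{2} + \frac{1}{2} \cdot 2\right)\right) = 4313 - \left(23 + 6 \left(\frac{3}{2} + 1\right)\right) = 4313 - \left(23 + 6 \cdot \frac{5}{2}\right) = 4313 - \left(23 + 15\right) = 4313 - 38 = 4275$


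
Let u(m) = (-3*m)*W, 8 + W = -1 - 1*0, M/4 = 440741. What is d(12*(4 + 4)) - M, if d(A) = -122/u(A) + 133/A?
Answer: -4569599219/2592 ≈ -1.7630e+6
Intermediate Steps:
M = 1762964 (M = 4*440741 = 1762964)
W = -9 (W = -8 + (-1 - 1*0) = -8 + (-1 + 0) = -8 - 1 = -9)
u(m) = 27*m (u(m) = -3*m*(-9) = 27*m)
d(A) = 3469/(27*A) (d(A) = -122*1/(27*A) + 133/A = -122/(27*A) + 133/A = 3469/(27*A))
d(12*(4 + 4)) - M = 3469/(27*((12*(4 + 4)))) - 1*1762964 = 3469/(27*((12*8))) - 1762964 = (3469/27)/96 - 1762964 = (3469/27)*(1/96) - 1762964 = 3469/2592 - 1762964 = -4569599219/2592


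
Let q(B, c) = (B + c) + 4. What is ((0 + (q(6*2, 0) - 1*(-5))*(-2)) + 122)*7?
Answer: 560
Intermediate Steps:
q(B, c) = 4 + B + c
((0 + (q(6*2, 0) - 1*(-5))*(-2)) + 122)*7 = ((0 + ((4 + 6*2 + 0) - 1*(-5))*(-2)) + 122)*7 = ((0 + ((4 + 12 + 0) + 5)*(-2)) + 122)*7 = ((0 + (16 + 5)*(-2)) + 122)*7 = ((0 + 21*(-2)) + 122)*7 = ((0 - 42) + 122)*7 = (-42 + 122)*7 = 80*7 = 560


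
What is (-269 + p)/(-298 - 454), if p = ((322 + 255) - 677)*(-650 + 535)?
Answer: -11231/752 ≈ -14.935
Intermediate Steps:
p = 11500 (p = (577 - 677)*(-115) = -100*(-115) = 11500)
(-269 + p)/(-298 - 454) = (-269 + 11500)/(-298 - 454) = 11231/(-752) = 11231*(-1/752) = -11231/752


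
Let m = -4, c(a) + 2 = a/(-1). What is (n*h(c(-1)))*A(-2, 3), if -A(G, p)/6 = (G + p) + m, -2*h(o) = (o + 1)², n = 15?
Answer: 0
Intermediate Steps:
c(a) = -2 - a (c(a) = -2 + a/(-1) = -2 + a*(-1) = -2 - a)
h(o) = -(1 + o)²/2 (h(o) = -(o + 1)²/2 = -(1 + o)²/2)
A(G, p) = 24 - 6*G - 6*p (A(G, p) = -6*((G + p) - 4) = -6*(-4 + G + p) = 24 - 6*G - 6*p)
(n*h(c(-1)))*A(-2, 3) = (15*(-(1 + (-2 - 1*(-1)))²/2))*(24 - 6*(-2) - 6*3) = (15*(-(1 + (-2 + 1))²/2))*(24 + 12 - 18) = (15*(-(1 - 1)²/2))*18 = (15*(-½*0²))*18 = (15*(-½*0))*18 = (15*0)*18 = 0*18 = 0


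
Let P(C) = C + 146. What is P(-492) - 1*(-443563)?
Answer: 443217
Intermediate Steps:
P(C) = 146 + C
P(-492) - 1*(-443563) = (146 - 492) - 1*(-443563) = -346 + 443563 = 443217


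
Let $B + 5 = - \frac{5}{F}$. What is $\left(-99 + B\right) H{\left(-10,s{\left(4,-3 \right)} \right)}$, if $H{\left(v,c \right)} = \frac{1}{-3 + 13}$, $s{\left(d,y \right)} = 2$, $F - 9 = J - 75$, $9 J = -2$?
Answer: $- \frac{61939}{5960} \approx -10.392$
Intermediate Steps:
$J = - \frac{2}{9}$ ($J = \frac{1}{9} \left(-2\right) = - \frac{2}{9} \approx -0.22222$)
$F = - \frac{596}{9}$ ($F = 9 - \frac{677}{9} = - \frac{596}{9} \approx -66.222$)
$H{\left(v,c \right)} = \frac{1}{10}$
$B = - \frac{2935}{596}$ ($B = -5 - \frac{5}{- \frac{596}{9}} = -5 - - \frac{45}{596} = -5 + \frac{45}{596} = - \frac{2935}{596} \approx -4.9245$)
$\left(-99 + B\right) H{\left(-10,s{\left(4,-3 \right)} \right)} = \left(-99 - \frac{2935}{596}\right) \frac{1}{10} = \left(- \frac{61939}{596}\right) \frac{1}{10} = - \frac{61939}{5960}$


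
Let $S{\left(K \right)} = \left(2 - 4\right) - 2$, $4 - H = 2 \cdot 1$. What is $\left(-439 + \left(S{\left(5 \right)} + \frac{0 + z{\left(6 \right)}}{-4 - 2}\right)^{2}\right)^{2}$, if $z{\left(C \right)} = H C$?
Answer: $162409$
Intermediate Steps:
$H = 2$ ($H = 4 - 2 \cdot 1 = 4 - 2 = 2$)
$z{\left(C \right)} = 2 C$
$S{\left(K \right)} = -4$ ($S{\left(K \right)} = -2 - 2 = -4$)
$\left(-439 + \left(S{\left(5 \right)} + \frac{0 + z{\left(6 \right)}}{-4 - 2}\right)^{2}\right)^{2} = \left(-439 + \left(-4 + \frac{0 + 2 \cdot 6}{-4 - 2}\right)^{2}\right)^{2} = \left(-439 + \left(-4 + \frac{0 + 12}{-6}\right)^{2}\right)^{2} = \left(-439 + \left(-4 + 12 \left(- \frac{1}{6}\right)\right)^{2}\right)^{2} = \left(-439 + \left(-4 - 2\right)^{2}\right)^{2} = \left(-439 + \left(-6\right)^{2}\right)^{2} = \left(-439 + 36\right)^{2} = \left(-403\right)^{2} = 162409$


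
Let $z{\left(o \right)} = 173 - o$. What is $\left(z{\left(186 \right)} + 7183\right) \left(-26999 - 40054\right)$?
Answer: $-480770010$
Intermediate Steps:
$\left(z{\left(186 \right)} + 7183\right) \left(-26999 - 40054\right) = \left(\left(173 - 186\right) + 7183\right) \left(-26999 - 40054\right) = \left(\left(173 - 186\right) + 7183\right) \left(-67053\right) = \left(-13 + 7183\right) \left(-67053\right) = 7170 \left(-67053\right) = -480770010$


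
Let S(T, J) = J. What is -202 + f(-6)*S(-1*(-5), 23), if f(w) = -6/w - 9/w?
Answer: -289/2 ≈ -144.50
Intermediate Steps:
f(w) = -15/w
-202 + f(-6)*S(-1*(-5), 23) = -202 - 15/(-6)*23 = -202 - 15*(-⅙)*23 = -202 + (5/2)*23 = -202 + 115/2 = -289/2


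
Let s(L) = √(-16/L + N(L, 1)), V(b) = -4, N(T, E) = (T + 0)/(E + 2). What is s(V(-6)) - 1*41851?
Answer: -41851 + 2*√6/3 ≈ -41849.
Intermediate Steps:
N(T, E) = T/(2 + E)
s(L) = √(-16/L + L/3) (s(L) = √(-16/L + L/(2 + 1)) = √(-16/L + L/3))
s(V(-6)) - 1*41851 = √(-144/(-4) + 3*(-4))/3 - 1*41851 = √(-144*(-¼) - 12)/3 - 41851 = √(36 - 12)/3 - 41851 = √24/3 - 41851 = (2*√6)/3 - 41851 = 2*√6/3 - 41851 = -41851 + 2*√6/3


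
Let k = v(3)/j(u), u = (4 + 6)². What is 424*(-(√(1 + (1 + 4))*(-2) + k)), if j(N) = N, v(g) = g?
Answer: -318/25 + 848*√6 ≈ 2064.4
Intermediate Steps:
u = 100 (u = 10² = 100)
k = 3/100 ≈ 0.030000
424*(-(√(1 + (1 + 4))*(-2) + k)) = 424*(-(√(1 + (1 + 4))*(-2) + 3/100)) = 424*(-(√(1 + 5)*(-2) + 3/100)) = 424*(-(√6*(-2) + 3/100)) = 424*(-(-2*√6 + 3/100)) = 424*(-(3/100 - 2*√6)) = 424*(-3/100 + 2*√6) = -318/25 + 848*√6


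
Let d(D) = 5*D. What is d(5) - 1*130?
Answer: -105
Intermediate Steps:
d(5) - 1*130 = 5*5 - 1*130 = 25 - 130 = -105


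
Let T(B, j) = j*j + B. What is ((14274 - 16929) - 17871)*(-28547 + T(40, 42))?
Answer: 548926818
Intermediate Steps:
T(B, j) = B + j**2 (T(B, j) = j**2 + B = B + j**2)
((14274 - 16929) - 17871)*(-28547 + T(40, 42)) = ((14274 - 16929) - 17871)*(-28547 + (40 + 42**2)) = (-2655 - 17871)*(-28547 + (40 + 1764)) = -20526*(-28547 + 1804) = -20526*(-26743) = 548926818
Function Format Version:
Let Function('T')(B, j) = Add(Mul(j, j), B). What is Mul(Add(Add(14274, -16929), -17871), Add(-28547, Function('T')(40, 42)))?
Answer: 548926818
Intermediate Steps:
Function('T')(B, j) = Add(B, Pow(j, 2)) (Function('T')(B, j) = Add(Pow(j, 2), B) = Add(B, Pow(j, 2)))
Mul(Add(Add(14274, -16929), -17871), Add(-28547, Function('T')(40, 42))) = Mul(Add(Add(14274, -16929), -17871), Add(-28547, Add(40, Pow(42, 2)))) = Mul(Add(-2655, -17871), Add(-28547, Add(40, 1764))) = Mul(-20526, Add(-28547, 1804)) = Mul(-20526, -26743) = 548926818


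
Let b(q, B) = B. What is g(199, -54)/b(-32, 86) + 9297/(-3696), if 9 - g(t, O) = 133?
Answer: -209641/52976 ≈ -3.9573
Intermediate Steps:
g(t, O) = -124 (g(t, O) = 9 - 1*133 = 9 - 133 = -124)
g(199, -54)/b(-32, 86) + 9297/(-3696) = -124/86 + 9297/(-3696) = -124*1/86 + 9297*(-1/3696) = -62/43 - 3099/1232 = -209641/52976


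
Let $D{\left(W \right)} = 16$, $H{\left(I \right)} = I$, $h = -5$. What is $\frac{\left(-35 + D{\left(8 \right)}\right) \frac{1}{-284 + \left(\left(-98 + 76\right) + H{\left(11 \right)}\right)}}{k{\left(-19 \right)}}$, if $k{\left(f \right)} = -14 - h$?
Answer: $- \frac{19}{2655} \approx -0.0071563$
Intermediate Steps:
$k{\left(f \right)} = -9$ ($k{\left(f \right)} = -14 - -5 = -14 + 5 = -9$)
$\frac{\left(-35 + D{\left(8 \right)}\right) \frac{1}{-284 + \left(\left(-98 + 76\right) + H{\left(11 \right)}\right)}}{k{\left(-19 \right)}} = \frac{\left(-35 + 16\right) \frac{1}{-284 + \left(\left(-98 + 76\right) + 11\right)}}{-9} = - \frac{19}{-284 + \left(-22 + 11\right)} \left(- \frac{1}{9}\right) = - \frac{19}{-284 - 11} \left(- \frac{1}{9}\right) = - \frac{19}{-295} \left(- \frac{1}{9}\right) = \left(-19\right) \left(- \frac{1}{295}\right) \left(- \frac{1}{9}\right) = \frac{19}{295} \left(- \frac{1}{9}\right) = - \frac{19}{2655}$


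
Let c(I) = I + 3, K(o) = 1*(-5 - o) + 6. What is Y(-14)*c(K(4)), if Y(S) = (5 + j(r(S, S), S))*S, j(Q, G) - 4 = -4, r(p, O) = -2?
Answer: 0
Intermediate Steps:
K(o) = 1 - o (K(o) = (-5 - o) + 6 = 1 - o)
j(Q, G) = 0 (j(Q, G) = 4 - 4 = 0)
c(I) = 3 + I
Y(S) = 5*S (Y(S) = (5 + 0)*S = 5*S)
Y(-14)*c(K(4)) = (5*(-14))*(3 + (1 - 1*4)) = -70*(3 + (1 - 4)) = -70*(3 - 3) = -70*0 = 0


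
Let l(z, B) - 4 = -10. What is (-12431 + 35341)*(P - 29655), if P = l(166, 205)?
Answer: -679533510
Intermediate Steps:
l(z, B) = -6 (l(z, B) = 4 - 10 = -6)
P = -6
(-12431 + 35341)*(P - 29655) = (-12431 + 35341)*(-6 - 29655) = 22910*(-29661) = -679533510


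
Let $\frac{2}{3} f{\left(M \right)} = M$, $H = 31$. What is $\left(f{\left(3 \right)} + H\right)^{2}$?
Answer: $\frac{5041}{4} \approx 1260.3$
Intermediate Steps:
$f{\left(M \right)} = \frac{3 M}{2}$
$\left(f{\left(3 \right)} + H\right)^{2} = \left(\frac{3}{2} \cdot 3 + 31\right)^{2} = \left(\frac{9}{2} + 31\right)^{2} = \left(\frac{71}{2}\right)^{2} = \frac{5041}{4}$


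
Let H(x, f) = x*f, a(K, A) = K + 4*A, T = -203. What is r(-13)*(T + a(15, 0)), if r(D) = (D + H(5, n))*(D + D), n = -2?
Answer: -112424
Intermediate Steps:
H(x, f) = f*x
r(D) = 2*D*(-10 + D) (r(D) = (D - 2*5)*(D + D) = (D - 10)*(2*D) = (-10 + D)*(2*D) = 2*D*(-10 + D))
r(-13)*(T + a(15, 0)) = (2*(-13)*(-10 - 13))*(-203 + (15 + 4*0)) = (2*(-13)*(-23))*(-203 + (15 + 0)) = 598*(-203 + 15) = 598*(-188) = -112424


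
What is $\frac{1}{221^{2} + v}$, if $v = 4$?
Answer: $\frac{1}{48845} \approx 2.0473 \cdot 10^{-5}$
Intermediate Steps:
$\frac{1}{221^{2} + v} = \frac{1}{221^{2} + 4} = \frac{1}{48841 + 4} = \frac{1}{48845}$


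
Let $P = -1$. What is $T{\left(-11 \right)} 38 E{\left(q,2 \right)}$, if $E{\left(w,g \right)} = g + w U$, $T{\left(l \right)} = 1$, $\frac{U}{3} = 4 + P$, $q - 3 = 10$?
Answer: $4522$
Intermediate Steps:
$q = 13$ ($q = 3 + 10 = 13$)
$U = 9$ ($U = 3 \left(4 - 1\right) = 3 \cdot 3 = 9$)
$E{\left(w,g \right)} = g + 9 w$ ($E{\left(w,g \right)} = g + w 9 = g + 9 w$)
$T{\left(-11 \right)} 38 E{\left(q,2 \right)} = 1 \cdot 38 \left(2 + 9 \cdot 13\right) = 38 \left(2 + 117\right) = 38 \cdot 119 = 4522$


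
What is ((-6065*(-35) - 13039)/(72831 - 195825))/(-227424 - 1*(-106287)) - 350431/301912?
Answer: -870175805513581/749704063138056 ≈ -1.1607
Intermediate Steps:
((-6065*(-35) - 13039)/(72831 - 195825))/(-227424 - 1*(-106287)) - 350431/301912 = ((212275 - 13039)/(-122994))/(-227424 + 106287) - 350431*1/301912 = (199236*(-1/122994))/(-121137) - 350431/301912 = -33206/20499*(-1/121137) - 350431/301912 = 33206/2483187363 - 350431/301912 = -870175805513581/749704063138056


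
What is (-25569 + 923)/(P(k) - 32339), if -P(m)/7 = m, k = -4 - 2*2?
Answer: 24646/32283 ≈ 0.76344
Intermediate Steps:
k = -8 (k = -4 - 4 = -8)
P(m) = -7*m
(-25569 + 923)/(P(k) - 32339) = (-25569 + 923)/(-7*(-8) - 32339) = -24646/(56 - 32339) = -24646/(-32283) = -24646*(-1/32283) = 24646/32283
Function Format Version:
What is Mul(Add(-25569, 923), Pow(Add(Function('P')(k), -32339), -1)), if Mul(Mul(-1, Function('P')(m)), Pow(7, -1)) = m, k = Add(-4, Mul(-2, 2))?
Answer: Rational(24646, 32283) ≈ 0.76344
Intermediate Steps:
k = -8 (k = Add(-4, -4) = -8)
Function('P')(m) = Mul(-7, m)
Mul(Add(-25569, 923), Pow(Add(Function('P')(k), -32339), -1)) = Mul(Add(-25569, 923), Pow(Add(Mul(-7, -8), -32339), -1)) = Mul(-24646, Pow(Add(56, -32339), -1)) = Mul(-24646, Pow(-32283, -1)) = Mul(-24646, Rational(-1, 32283)) = Rational(24646, 32283)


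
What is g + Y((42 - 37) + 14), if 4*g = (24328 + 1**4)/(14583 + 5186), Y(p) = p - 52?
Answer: -2585179/79076 ≈ -32.692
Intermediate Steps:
Y(p) = -52 + p
g = 24329/79076 (g = ((24328 + 1**4)/(14583 + 5186))/4 = ((24328 + 1)/19769)/4 = (24329*(1/19769))/4 = (1/4)*(24329/19769) = 24329/79076 ≈ 0.30767)
g + Y((42 - 37) + 14) = 24329/79076 + (-52 + ((42 - 37) + 14)) = 24329/79076 + (-52 + (5 + 14)) = 24329/79076 + (-52 + 19) = 24329/79076 - 33 = -2585179/79076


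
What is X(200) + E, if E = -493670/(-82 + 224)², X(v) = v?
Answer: 1769565/10082 ≈ 175.52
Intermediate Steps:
E = -246835/10082 (E = -493670/(142²) = -493670/20164 = -493670*1/20164 = -246835/10082 ≈ -24.483)
X(200) + E = 200 - 246835/10082 = 1769565/10082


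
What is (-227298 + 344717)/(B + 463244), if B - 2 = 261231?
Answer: 117419/724477 ≈ 0.16207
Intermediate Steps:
B = 261233 (B = 2 + 261231 = 261233)
(-227298 + 344717)/(B + 463244) = (-227298 + 344717)/(261233 + 463244) = 117419/724477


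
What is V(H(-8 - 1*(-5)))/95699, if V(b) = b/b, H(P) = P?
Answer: 1/95699 ≈ 1.0449e-5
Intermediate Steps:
V(b) = 1
V(H(-8 - 1*(-5)))/95699 = 1/95699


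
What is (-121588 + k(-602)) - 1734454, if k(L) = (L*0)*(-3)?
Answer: -1856042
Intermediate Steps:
k(L) = 0 (k(L) = 0*(-3) = 0)
(-121588 + k(-602)) - 1734454 = (-121588 + 0) - 1734454 = -121588 - 1734454 = -1856042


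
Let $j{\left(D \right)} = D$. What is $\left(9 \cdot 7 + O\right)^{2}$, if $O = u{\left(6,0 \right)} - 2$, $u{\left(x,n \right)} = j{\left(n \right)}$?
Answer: $3721$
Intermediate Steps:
$u{\left(x,n \right)} = n$
$O = -2$ ($O = 0 - 2 = -2$)
$\left(9 \cdot 7 + O\right)^{2} = \left(9 \cdot 7 - 2\right)^{2} = \left(63 - 2\right)^{2} = 61^{2} = 3721$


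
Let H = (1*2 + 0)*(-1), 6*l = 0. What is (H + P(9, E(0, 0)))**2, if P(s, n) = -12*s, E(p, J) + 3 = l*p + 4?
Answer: 12100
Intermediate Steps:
l = 0 (l = (1/6)*0 = 0)
E(p, J) = 1 (E(p, J) = -3 + (0*p + 4) = -3 + (0 + 4) = -3 + 4 = 1)
H = -2 (H = (2 + 0)*(-1) = 2*(-1) = -2)
(H + P(9, E(0, 0)))**2 = (-2 - 12*9)**2 = (-2 - 108)**2 = (-110)**2 = 12100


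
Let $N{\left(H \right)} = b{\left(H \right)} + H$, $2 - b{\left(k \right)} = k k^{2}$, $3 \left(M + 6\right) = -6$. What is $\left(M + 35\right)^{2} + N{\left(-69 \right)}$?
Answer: $329171$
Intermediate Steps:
$M = -8$ ($M = -6 + \frac{1}{3} \left(-6\right) = -6 - 2 = -8$)
$b{\left(k \right)} = 2 - k^{3}$ ($b{\left(k \right)} = 2 - k k^{2} = 2 - k^{3}$)
$N{\left(H \right)} = 2 + H - H^{3}$ ($N{\left(H \right)} = \left(2 - H^{3}\right) + H = 2 + H - H^{3}$)
$\left(M + 35\right)^{2} + N{\left(-69 \right)} = \left(-8 + 35\right)^{2} - -328442 = 27^{2} - -328442 = 729 + \left(2 - 69 + 328509\right) = 729 + 328442 = 329171$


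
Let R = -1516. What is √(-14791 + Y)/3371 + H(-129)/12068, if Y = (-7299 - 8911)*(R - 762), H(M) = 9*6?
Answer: 27/6034 + √36911589/3371 ≈ 1.8068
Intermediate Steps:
H(M) = 54
Y = 36926380 (Y = (-7299 - 8911)*(-1516 - 762) = -16210*(-2278) = 36926380)
√(-14791 + Y)/3371 + H(-129)/12068 = √(-14791 + 36926380)/3371 + 54/12068 = √36911589*(1/3371) + 54*(1/12068) = √36911589/3371 + 27/6034 = 27/6034 + √36911589/3371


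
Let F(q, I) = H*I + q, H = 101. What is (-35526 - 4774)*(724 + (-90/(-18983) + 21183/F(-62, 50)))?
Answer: -694732722662875/23671801 ≈ -2.9349e+7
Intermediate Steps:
F(q, I) = q + 101*I (F(q, I) = 101*I + q = q + 101*I)
(-35526 - 4774)*(724 + (-90/(-18983) + 21183/F(-62, 50))) = (-35526 - 4774)*(724 + (-90/(-18983) + 21183/(-62 + 101*50))) = -40300*(724 + (-90*(-1/18983) + 21183/(-62 + 5050))) = -40300*(724 + (90/18983 + 21183/4988)) = -40300*(724 + 402565809/94687204) = -40300*68956101505/94687204 = -694732722662875/23671801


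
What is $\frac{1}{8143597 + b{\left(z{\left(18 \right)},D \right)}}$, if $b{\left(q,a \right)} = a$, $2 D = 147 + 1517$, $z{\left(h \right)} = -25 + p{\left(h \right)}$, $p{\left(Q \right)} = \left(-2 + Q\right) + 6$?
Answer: $\frac{1}{8144429} \approx 1.2278 \cdot 10^{-7}$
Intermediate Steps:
$p{\left(Q \right)} = 4 + Q$
$z{\left(h \right)} = -21 + h$ ($z{\left(h \right)} = -25 + \left(4 + h\right) = -21 + h$)
$D = 832$ ($D = \frac{147 + 1517}{2} = \frac{1}{2} \cdot 1664 = 832$)
$\frac{1}{8143597 + b{\left(z{\left(18 \right)},D \right)}} = \frac{1}{8143597 + 832} = \frac{1}{8144429}$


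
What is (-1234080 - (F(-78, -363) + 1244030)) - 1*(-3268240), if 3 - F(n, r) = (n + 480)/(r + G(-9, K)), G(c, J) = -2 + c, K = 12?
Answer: 147753548/187 ≈ 7.9013e+5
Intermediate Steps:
F(n, r) = 3 - (480 + n)/(-11 + r) (F(n, r) = 3 - (n + 480)/(r + (-2 - 9)) = 3 - (480 + n)/(r - 11) = 3 - (480 + n)/(-11 + r))
(-1234080 - (F(-78, -363) + 1244030)) - 1*(-3268240) = (-1234080 - ((-513 - 1*(-78) + 3*(-363))/(-11 - 363) + 1244030)) - 1*(-3268240) = (-1234080 - ((-513 + 78 - 1089)/(-374) + 1244030)) + 3268240 = (-1234080 - (-1/374*(-1524) + 1244030)) + 3268240 = (-1234080 - (762/187 + 1244030)) + 3268240 = (-1234080 - 1*232634372/187) + 3268240 = (-1234080 - 232634372/187) + 3268240 = -463407332/187 + 3268240 = 147753548/187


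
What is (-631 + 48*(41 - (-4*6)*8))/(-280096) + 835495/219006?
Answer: 115853818601/30671352288 ≈ 3.7773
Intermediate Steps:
(-631 + 48*(41 - (-4*6)*8))/(-280096) + 835495/219006 = (-631 + 48*(41 - (-24)*8))*(-1/280096) + 835495*(1/219006) = (-631 + 48*(41 - 1*(-192)))*(-1/280096) + 835495/219006 = (-631 + 48*(41 + 192))*(-1/280096) + 835495/219006 = (-631 + 48*233)*(-1/280096) + 835495/219006 = (-631 + 11184)*(-1/280096) + 835495/219006 = 10553*(-1/280096) + 835495/219006 = -10553/280096 + 835495/219006 = 115853818601/30671352288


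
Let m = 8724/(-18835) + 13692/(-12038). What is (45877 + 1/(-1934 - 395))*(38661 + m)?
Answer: 468284265859441039668/264033757585 ≈ 1.7736e+9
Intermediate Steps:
m = -181454166/113367865 (m = 8724*(-1/18835) + 13692*(-1/12038) = -8724/18835 - 6846/6019 = -181454166/113367865 ≈ -1.6006)
(45877 + 1/(-1934 - 395))*(38661 + m) = (45877 + 1/(-1934 - 395))*(38661 - 181454166/113367865) = (45877 + 1/(-2329))*(4382733574599/113367865) = (45877 - 1/2329)*(4382733574599/113367865) = (106847532/2329)*(4382733574599/113367865) = 468284265859441039668/264033757585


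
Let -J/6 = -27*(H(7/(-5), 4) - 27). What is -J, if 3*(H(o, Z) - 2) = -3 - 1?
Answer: 4266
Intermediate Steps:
H(o, Z) = ⅔ (H(o, Z) = 2 + (-3 - 1)/3 = 2 + (⅓)*(-4) = 2 - 4/3 = ⅔)
J = -4266 (J = -(-162)*(⅔ - 27) = -(-162)*(-79)/3 = -6*711 = -4266)
-J = -1*(-4266) = 4266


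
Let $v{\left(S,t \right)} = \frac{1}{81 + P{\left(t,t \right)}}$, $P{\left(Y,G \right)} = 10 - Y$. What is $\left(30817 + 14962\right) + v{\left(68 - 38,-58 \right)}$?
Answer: $\frac{6821072}{149} \approx 45779.0$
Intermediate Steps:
$v{\left(S,t \right)} = \frac{1}{91 - t}$ ($v{\left(S,t \right)} = \frac{1}{81 - \left(-10 + t\right)} = \frac{1}{91 - t}$)
$\left(30817 + 14962\right) + v{\left(68 - 38,-58 \right)} = \left(30817 + 14962\right) - \frac{1}{-91 - 58} = 45779 - \frac{1}{-149} = 45779 - - \frac{1}{149} = 45779 + \frac{1}{149} = \frac{6821072}{149}$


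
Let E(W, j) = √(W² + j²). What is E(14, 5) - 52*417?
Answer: -21684 + √221 ≈ -21669.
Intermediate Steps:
E(14, 5) - 52*417 = √(14² + 5²) - 52*417 = √(196 + 25) - 21684 = √221 - 21684 = -21684 + √221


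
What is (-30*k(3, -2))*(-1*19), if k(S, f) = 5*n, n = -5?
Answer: -14250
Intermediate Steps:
k(S, f) = -25 (k(S, f) = 5*(-5) = -25)
(-30*k(3, -2))*(-1*19) = (-30*(-25))*(-1*19) = 750*(-19) = -14250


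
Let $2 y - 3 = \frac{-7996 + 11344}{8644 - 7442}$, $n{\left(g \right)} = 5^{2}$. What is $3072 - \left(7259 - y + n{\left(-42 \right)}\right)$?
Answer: $- \frac{5059347}{1202} \approx -4209.1$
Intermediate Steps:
$n{\left(g \right)} = 25$
$y = \frac{3477}{1202}$ ($y = \frac{3}{2} + \frac{\left(-7996 + 11344\right) \frac{1}{8644 - 7442}}{2} = \frac{3}{2} + \frac{3348 \cdot \frac{1}{1202}}{2} = \frac{3}{2} + \frac{1}{2} \cdot \frac{1674}{601} = \frac{3}{2} + \frac{837}{601} = \frac{3477}{1202} \approx 2.8927$)
$3072 - \left(7259 - y + n{\left(-42 \right)}\right) = 3072 + \left(\frac{3477}{1202} - \left(7259 + 25\right)\right) = 3072 + \left(\frac{3477}{1202} - 7284\right) = 3072 - \frac{8751891}{1202} = - \frac{5059347}{1202}$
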